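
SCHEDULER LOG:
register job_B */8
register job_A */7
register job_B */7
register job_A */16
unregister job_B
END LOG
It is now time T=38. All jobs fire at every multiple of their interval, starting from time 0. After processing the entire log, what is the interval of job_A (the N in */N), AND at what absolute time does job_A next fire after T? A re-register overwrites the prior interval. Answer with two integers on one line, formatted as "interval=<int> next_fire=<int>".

Op 1: register job_B */8 -> active={job_B:*/8}
Op 2: register job_A */7 -> active={job_A:*/7, job_B:*/8}
Op 3: register job_B */7 -> active={job_A:*/7, job_B:*/7}
Op 4: register job_A */16 -> active={job_A:*/16, job_B:*/7}
Op 5: unregister job_B -> active={job_A:*/16}
Final interval of job_A = 16
Next fire of job_A after T=38: (38//16+1)*16 = 48

Answer: interval=16 next_fire=48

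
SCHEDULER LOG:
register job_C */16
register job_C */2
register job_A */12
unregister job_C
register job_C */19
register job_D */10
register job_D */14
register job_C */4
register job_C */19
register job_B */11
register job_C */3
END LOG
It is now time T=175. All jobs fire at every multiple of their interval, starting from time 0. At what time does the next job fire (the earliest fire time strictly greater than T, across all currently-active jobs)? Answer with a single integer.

Op 1: register job_C */16 -> active={job_C:*/16}
Op 2: register job_C */2 -> active={job_C:*/2}
Op 3: register job_A */12 -> active={job_A:*/12, job_C:*/2}
Op 4: unregister job_C -> active={job_A:*/12}
Op 5: register job_C */19 -> active={job_A:*/12, job_C:*/19}
Op 6: register job_D */10 -> active={job_A:*/12, job_C:*/19, job_D:*/10}
Op 7: register job_D */14 -> active={job_A:*/12, job_C:*/19, job_D:*/14}
Op 8: register job_C */4 -> active={job_A:*/12, job_C:*/4, job_D:*/14}
Op 9: register job_C */19 -> active={job_A:*/12, job_C:*/19, job_D:*/14}
Op 10: register job_B */11 -> active={job_A:*/12, job_B:*/11, job_C:*/19, job_D:*/14}
Op 11: register job_C */3 -> active={job_A:*/12, job_B:*/11, job_C:*/3, job_D:*/14}
  job_A: interval 12, next fire after T=175 is 180
  job_B: interval 11, next fire after T=175 is 176
  job_C: interval 3, next fire after T=175 is 177
  job_D: interval 14, next fire after T=175 is 182
Earliest fire time = 176 (job job_B)

Answer: 176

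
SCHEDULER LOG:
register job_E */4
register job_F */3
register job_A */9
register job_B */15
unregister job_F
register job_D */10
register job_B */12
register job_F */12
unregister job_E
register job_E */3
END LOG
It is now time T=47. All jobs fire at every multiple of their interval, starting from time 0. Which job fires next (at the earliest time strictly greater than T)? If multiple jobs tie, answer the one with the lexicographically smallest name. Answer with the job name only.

Op 1: register job_E */4 -> active={job_E:*/4}
Op 2: register job_F */3 -> active={job_E:*/4, job_F:*/3}
Op 3: register job_A */9 -> active={job_A:*/9, job_E:*/4, job_F:*/3}
Op 4: register job_B */15 -> active={job_A:*/9, job_B:*/15, job_E:*/4, job_F:*/3}
Op 5: unregister job_F -> active={job_A:*/9, job_B:*/15, job_E:*/4}
Op 6: register job_D */10 -> active={job_A:*/9, job_B:*/15, job_D:*/10, job_E:*/4}
Op 7: register job_B */12 -> active={job_A:*/9, job_B:*/12, job_D:*/10, job_E:*/4}
Op 8: register job_F */12 -> active={job_A:*/9, job_B:*/12, job_D:*/10, job_E:*/4, job_F:*/12}
Op 9: unregister job_E -> active={job_A:*/9, job_B:*/12, job_D:*/10, job_F:*/12}
Op 10: register job_E */3 -> active={job_A:*/9, job_B:*/12, job_D:*/10, job_E:*/3, job_F:*/12}
  job_A: interval 9, next fire after T=47 is 54
  job_B: interval 12, next fire after T=47 is 48
  job_D: interval 10, next fire after T=47 is 50
  job_E: interval 3, next fire after T=47 is 48
  job_F: interval 12, next fire after T=47 is 48
Earliest = 48, winner (lex tiebreak) = job_B

Answer: job_B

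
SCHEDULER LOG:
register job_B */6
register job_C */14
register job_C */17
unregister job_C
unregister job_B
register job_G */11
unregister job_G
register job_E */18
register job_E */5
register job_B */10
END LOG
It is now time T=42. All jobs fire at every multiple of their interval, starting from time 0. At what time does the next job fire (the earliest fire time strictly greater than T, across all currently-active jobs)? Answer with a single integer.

Op 1: register job_B */6 -> active={job_B:*/6}
Op 2: register job_C */14 -> active={job_B:*/6, job_C:*/14}
Op 3: register job_C */17 -> active={job_B:*/6, job_C:*/17}
Op 4: unregister job_C -> active={job_B:*/6}
Op 5: unregister job_B -> active={}
Op 6: register job_G */11 -> active={job_G:*/11}
Op 7: unregister job_G -> active={}
Op 8: register job_E */18 -> active={job_E:*/18}
Op 9: register job_E */5 -> active={job_E:*/5}
Op 10: register job_B */10 -> active={job_B:*/10, job_E:*/5}
  job_B: interval 10, next fire after T=42 is 50
  job_E: interval 5, next fire after T=42 is 45
Earliest fire time = 45 (job job_E)

Answer: 45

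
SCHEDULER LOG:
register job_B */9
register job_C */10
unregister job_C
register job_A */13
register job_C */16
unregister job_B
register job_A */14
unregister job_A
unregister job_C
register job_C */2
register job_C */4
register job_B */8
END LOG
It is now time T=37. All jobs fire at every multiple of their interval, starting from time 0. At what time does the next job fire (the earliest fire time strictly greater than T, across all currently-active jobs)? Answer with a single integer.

Answer: 40

Derivation:
Op 1: register job_B */9 -> active={job_B:*/9}
Op 2: register job_C */10 -> active={job_B:*/9, job_C:*/10}
Op 3: unregister job_C -> active={job_B:*/9}
Op 4: register job_A */13 -> active={job_A:*/13, job_B:*/9}
Op 5: register job_C */16 -> active={job_A:*/13, job_B:*/9, job_C:*/16}
Op 6: unregister job_B -> active={job_A:*/13, job_C:*/16}
Op 7: register job_A */14 -> active={job_A:*/14, job_C:*/16}
Op 8: unregister job_A -> active={job_C:*/16}
Op 9: unregister job_C -> active={}
Op 10: register job_C */2 -> active={job_C:*/2}
Op 11: register job_C */4 -> active={job_C:*/4}
Op 12: register job_B */8 -> active={job_B:*/8, job_C:*/4}
  job_B: interval 8, next fire after T=37 is 40
  job_C: interval 4, next fire after T=37 is 40
Earliest fire time = 40 (job job_B)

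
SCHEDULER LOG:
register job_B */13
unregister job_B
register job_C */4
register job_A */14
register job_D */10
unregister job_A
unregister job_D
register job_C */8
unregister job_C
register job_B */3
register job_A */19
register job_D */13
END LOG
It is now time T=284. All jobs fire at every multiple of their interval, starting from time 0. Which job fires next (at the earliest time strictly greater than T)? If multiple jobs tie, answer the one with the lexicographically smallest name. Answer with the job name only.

Answer: job_A

Derivation:
Op 1: register job_B */13 -> active={job_B:*/13}
Op 2: unregister job_B -> active={}
Op 3: register job_C */4 -> active={job_C:*/4}
Op 4: register job_A */14 -> active={job_A:*/14, job_C:*/4}
Op 5: register job_D */10 -> active={job_A:*/14, job_C:*/4, job_D:*/10}
Op 6: unregister job_A -> active={job_C:*/4, job_D:*/10}
Op 7: unregister job_D -> active={job_C:*/4}
Op 8: register job_C */8 -> active={job_C:*/8}
Op 9: unregister job_C -> active={}
Op 10: register job_B */3 -> active={job_B:*/3}
Op 11: register job_A */19 -> active={job_A:*/19, job_B:*/3}
Op 12: register job_D */13 -> active={job_A:*/19, job_B:*/3, job_D:*/13}
  job_A: interval 19, next fire after T=284 is 285
  job_B: interval 3, next fire after T=284 is 285
  job_D: interval 13, next fire after T=284 is 286
Earliest = 285, winner (lex tiebreak) = job_A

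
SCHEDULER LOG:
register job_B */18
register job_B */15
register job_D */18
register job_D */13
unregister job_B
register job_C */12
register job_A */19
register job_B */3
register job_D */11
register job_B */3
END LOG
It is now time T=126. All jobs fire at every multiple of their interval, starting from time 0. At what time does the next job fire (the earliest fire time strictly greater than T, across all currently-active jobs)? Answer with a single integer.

Op 1: register job_B */18 -> active={job_B:*/18}
Op 2: register job_B */15 -> active={job_B:*/15}
Op 3: register job_D */18 -> active={job_B:*/15, job_D:*/18}
Op 4: register job_D */13 -> active={job_B:*/15, job_D:*/13}
Op 5: unregister job_B -> active={job_D:*/13}
Op 6: register job_C */12 -> active={job_C:*/12, job_D:*/13}
Op 7: register job_A */19 -> active={job_A:*/19, job_C:*/12, job_D:*/13}
Op 8: register job_B */3 -> active={job_A:*/19, job_B:*/3, job_C:*/12, job_D:*/13}
Op 9: register job_D */11 -> active={job_A:*/19, job_B:*/3, job_C:*/12, job_D:*/11}
Op 10: register job_B */3 -> active={job_A:*/19, job_B:*/3, job_C:*/12, job_D:*/11}
  job_A: interval 19, next fire after T=126 is 133
  job_B: interval 3, next fire after T=126 is 129
  job_C: interval 12, next fire after T=126 is 132
  job_D: interval 11, next fire after T=126 is 132
Earliest fire time = 129 (job job_B)

Answer: 129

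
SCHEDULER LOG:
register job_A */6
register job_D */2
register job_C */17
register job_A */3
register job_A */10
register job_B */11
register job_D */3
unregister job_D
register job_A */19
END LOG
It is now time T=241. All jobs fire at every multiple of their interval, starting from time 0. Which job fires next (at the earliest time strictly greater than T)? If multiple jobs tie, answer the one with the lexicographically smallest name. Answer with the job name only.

Op 1: register job_A */6 -> active={job_A:*/6}
Op 2: register job_D */2 -> active={job_A:*/6, job_D:*/2}
Op 3: register job_C */17 -> active={job_A:*/6, job_C:*/17, job_D:*/2}
Op 4: register job_A */3 -> active={job_A:*/3, job_C:*/17, job_D:*/2}
Op 5: register job_A */10 -> active={job_A:*/10, job_C:*/17, job_D:*/2}
Op 6: register job_B */11 -> active={job_A:*/10, job_B:*/11, job_C:*/17, job_D:*/2}
Op 7: register job_D */3 -> active={job_A:*/10, job_B:*/11, job_C:*/17, job_D:*/3}
Op 8: unregister job_D -> active={job_A:*/10, job_B:*/11, job_C:*/17}
Op 9: register job_A */19 -> active={job_A:*/19, job_B:*/11, job_C:*/17}
  job_A: interval 19, next fire after T=241 is 247
  job_B: interval 11, next fire after T=241 is 242
  job_C: interval 17, next fire after T=241 is 255
Earliest = 242, winner (lex tiebreak) = job_B

Answer: job_B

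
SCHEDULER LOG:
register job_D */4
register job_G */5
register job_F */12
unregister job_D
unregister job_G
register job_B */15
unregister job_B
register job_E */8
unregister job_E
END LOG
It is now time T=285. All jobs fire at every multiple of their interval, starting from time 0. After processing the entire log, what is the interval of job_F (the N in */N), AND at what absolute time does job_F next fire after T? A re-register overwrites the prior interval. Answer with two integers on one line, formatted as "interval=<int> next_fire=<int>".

Op 1: register job_D */4 -> active={job_D:*/4}
Op 2: register job_G */5 -> active={job_D:*/4, job_G:*/5}
Op 3: register job_F */12 -> active={job_D:*/4, job_F:*/12, job_G:*/5}
Op 4: unregister job_D -> active={job_F:*/12, job_G:*/5}
Op 5: unregister job_G -> active={job_F:*/12}
Op 6: register job_B */15 -> active={job_B:*/15, job_F:*/12}
Op 7: unregister job_B -> active={job_F:*/12}
Op 8: register job_E */8 -> active={job_E:*/8, job_F:*/12}
Op 9: unregister job_E -> active={job_F:*/12}
Final interval of job_F = 12
Next fire of job_F after T=285: (285//12+1)*12 = 288

Answer: interval=12 next_fire=288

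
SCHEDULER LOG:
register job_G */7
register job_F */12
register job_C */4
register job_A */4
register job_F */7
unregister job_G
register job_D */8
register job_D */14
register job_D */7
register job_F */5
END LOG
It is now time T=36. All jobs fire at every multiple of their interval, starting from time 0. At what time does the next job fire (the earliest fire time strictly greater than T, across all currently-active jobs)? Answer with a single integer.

Answer: 40

Derivation:
Op 1: register job_G */7 -> active={job_G:*/7}
Op 2: register job_F */12 -> active={job_F:*/12, job_G:*/7}
Op 3: register job_C */4 -> active={job_C:*/4, job_F:*/12, job_G:*/7}
Op 4: register job_A */4 -> active={job_A:*/4, job_C:*/4, job_F:*/12, job_G:*/7}
Op 5: register job_F */7 -> active={job_A:*/4, job_C:*/4, job_F:*/7, job_G:*/7}
Op 6: unregister job_G -> active={job_A:*/4, job_C:*/4, job_F:*/7}
Op 7: register job_D */8 -> active={job_A:*/4, job_C:*/4, job_D:*/8, job_F:*/7}
Op 8: register job_D */14 -> active={job_A:*/4, job_C:*/4, job_D:*/14, job_F:*/7}
Op 9: register job_D */7 -> active={job_A:*/4, job_C:*/4, job_D:*/7, job_F:*/7}
Op 10: register job_F */5 -> active={job_A:*/4, job_C:*/4, job_D:*/7, job_F:*/5}
  job_A: interval 4, next fire after T=36 is 40
  job_C: interval 4, next fire after T=36 is 40
  job_D: interval 7, next fire after T=36 is 42
  job_F: interval 5, next fire after T=36 is 40
Earliest fire time = 40 (job job_A)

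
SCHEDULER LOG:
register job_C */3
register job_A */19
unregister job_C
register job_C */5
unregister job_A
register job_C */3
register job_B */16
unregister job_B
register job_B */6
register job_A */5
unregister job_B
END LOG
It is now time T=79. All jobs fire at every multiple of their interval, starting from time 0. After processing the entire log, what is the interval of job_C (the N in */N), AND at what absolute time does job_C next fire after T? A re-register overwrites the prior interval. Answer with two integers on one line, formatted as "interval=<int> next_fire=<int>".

Op 1: register job_C */3 -> active={job_C:*/3}
Op 2: register job_A */19 -> active={job_A:*/19, job_C:*/3}
Op 3: unregister job_C -> active={job_A:*/19}
Op 4: register job_C */5 -> active={job_A:*/19, job_C:*/5}
Op 5: unregister job_A -> active={job_C:*/5}
Op 6: register job_C */3 -> active={job_C:*/3}
Op 7: register job_B */16 -> active={job_B:*/16, job_C:*/3}
Op 8: unregister job_B -> active={job_C:*/3}
Op 9: register job_B */6 -> active={job_B:*/6, job_C:*/3}
Op 10: register job_A */5 -> active={job_A:*/5, job_B:*/6, job_C:*/3}
Op 11: unregister job_B -> active={job_A:*/5, job_C:*/3}
Final interval of job_C = 3
Next fire of job_C after T=79: (79//3+1)*3 = 81

Answer: interval=3 next_fire=81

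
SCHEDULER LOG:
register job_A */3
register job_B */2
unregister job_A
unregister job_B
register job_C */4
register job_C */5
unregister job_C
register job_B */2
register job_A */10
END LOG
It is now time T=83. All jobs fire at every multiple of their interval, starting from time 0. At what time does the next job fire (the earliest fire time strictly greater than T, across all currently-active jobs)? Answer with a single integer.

Op 1: register job_A */3 -> active={job_A:*/3}
Op 2: register job_B */2 -> active={job_A:*/3, job_B:*/2}
Op 3: unregister job_A -> active={job_B:*/2}
Op 4: unregister job_B -> active={}
Op 5: register job_C */4 -> active={job_C:*/4}
Op 6: register job_C */5 -> active={job_C:*/5}
Op 7: unregister job_C -> active={}
Op 8: register job_B */2 -> active={job_B:*/2}
Op 9: register job_A */10 -> active={job_A:*/10, job_B:*/2}
  job_A: interval 10, next fire after T=83 is 90
  job_B: interval 2, next fire after T=83 is 84
Earliest fire time = 84 (job job_B)

Answer: 84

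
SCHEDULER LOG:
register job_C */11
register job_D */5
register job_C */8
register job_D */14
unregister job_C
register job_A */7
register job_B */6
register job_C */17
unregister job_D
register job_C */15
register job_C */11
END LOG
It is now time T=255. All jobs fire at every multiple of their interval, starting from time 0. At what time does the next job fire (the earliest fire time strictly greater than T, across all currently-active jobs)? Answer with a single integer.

Answer: 258

Derivation:
Op 1: register job_C */11 -> active={job_C:*/11}
Op 2: register job_D */5 -> active={job_C:*/11, job_D:*/5}
Op 3: register job_C */8 -> active={job_C:*/8, job_D:*/5}
Op 4: register job_D */14 -> active={job_C:*/8, job_D:*/14}
Op 5: unregister job_C -> active={job_D:*/14}
Op 6: register job_A */7 -> active={job_A:*/7, job_D:*/14}
Op 7: register job_B */6 -> active={job_A:*/7, job_B:*/6, job_D:*/14}
Op 8: register job_C */17 -> active={job_A:*/7, job_B:*/6, job_C:*/17, job_D:*/14}
Op 9: unregister job_D -> active={job_A:*/7, job_B:*/6, job_C:*/17}
Op 10: register job_C */15 -> active={job_A:*/7, job_B:*/6, job_C:*/15}
Op 11: register job_C */11 -> active={job_A:*/7, job_B:*/6, job_C:*/11}
  job_A: interval 7, next fire after T=255 is 259
  job_B: interval 6, next fire after T=255 is 258
  job_C: interval 11, next fire after T=255 is 264
Earliest fire time = 258 (job job_B)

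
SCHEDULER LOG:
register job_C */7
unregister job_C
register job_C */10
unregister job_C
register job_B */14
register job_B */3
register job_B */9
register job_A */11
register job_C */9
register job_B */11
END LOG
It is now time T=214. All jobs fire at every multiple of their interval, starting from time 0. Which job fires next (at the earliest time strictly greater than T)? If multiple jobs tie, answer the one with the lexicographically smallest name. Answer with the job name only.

Answer: job_C

Derivation:
Op 1: register job_C */7 -> active={job_C:*/7}
Op 2: unregister job_C -> active={}
Op 3: register job_C */10 -> active={job_C:*/10}
Op 4: unregister job_C -> active={}
Op 5: register job_B */14 -> active={job_B:*/14}
Op 6: register job_B */3 -> active={job_B:*/3}
Op 7: register job_B */9 -> active={job_B:*/9}
Op 8: register job_A */11 -> active={job_A:*/11, job_B:*/9}
Op 9: register job_C */9 -> active={job_A:*/11, job_B:*/9, job_C:*/9}
Op 10: register job_B */11 -> active={job_A:*/11, job_B:*/11, job_C:*/9}
  job_A: interval 11, next fire after T=214 is 220
  job_B: interval 11, next fire after T=214 is 220
  job_C: interval 9, next fire after T=214 is 216
Earliest = 216, winner (lex tiebreak) = job_C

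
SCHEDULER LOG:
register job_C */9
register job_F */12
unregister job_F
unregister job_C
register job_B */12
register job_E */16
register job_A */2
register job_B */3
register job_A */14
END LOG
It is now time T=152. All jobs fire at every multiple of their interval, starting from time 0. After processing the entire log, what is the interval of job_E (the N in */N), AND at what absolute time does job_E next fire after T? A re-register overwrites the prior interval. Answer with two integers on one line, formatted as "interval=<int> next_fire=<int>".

Op 1: register job_C */9 -> active={job_C:*/9}
Op 2: register job_F */12 -> active={job_C:*/9, job_F:*/12}
Op 3: unregister job_F -> active={job_C:*/9}
Op 4: unregister job_C -> active={}
Op 5: register job_B */12 -> active={job_B:*/12}
Op 6: register job_E */16 -> active={job_B:*/12, job_E:*/16}
Op 7: register job_A */2 -> active={job_A:*/2, job_B:*/12, job_E:*/16}
Op 8: register job_B */3 -> active={job_A:*/2, job_B:*/3, job_E:*/16}
Op 9: register job_A */14 -> active={job_A:*/14, job_B:*/3, job_E:*/16}
Final interval of job_E = 16
Next fire of job_E after T=152: (152//16+1)*16 = 160

Answer: interval=16 next_fire=160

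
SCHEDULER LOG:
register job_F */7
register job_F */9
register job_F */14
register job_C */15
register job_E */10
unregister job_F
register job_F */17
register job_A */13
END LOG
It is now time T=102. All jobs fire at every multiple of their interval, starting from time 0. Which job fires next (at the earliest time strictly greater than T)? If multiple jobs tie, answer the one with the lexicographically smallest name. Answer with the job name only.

Op 1: register job_F */7 -> active={job_F:*/7}
Op 2: register job_F */9 -> active={job_F:*/9}
Op 3: register job_F */14 -> active={job_F:*/14}
Op 4: register job_C */15 -> active={job_C:*/15, job_F:*/14}
Op 5: register job_E */10 -> active={job_C:*/15, job_E:*/10, job_F:*/14}
Op 6: unregister job_F -> active={job_C:*/15, job_E:*/10}
Op 7: register job_F */17 -> active={job_C:*/15, job_E:*/10, job_F:*/17}
Op 8: register job_A */13 -> active={job_A:*/13, job_C:*/15, job_E:*/10, job_F:*/17}
  job_A: interval 13, next fire after T=102 is 104
  job_C: interval 15, next fire after T=102 is 105
  job_E: interval 10, next fire after T=102 is 110
  job_F: interval 17, next fire after T=102 is 119
Earliest = 104, winner (lex tiebreak) = job_A

Answer: job_A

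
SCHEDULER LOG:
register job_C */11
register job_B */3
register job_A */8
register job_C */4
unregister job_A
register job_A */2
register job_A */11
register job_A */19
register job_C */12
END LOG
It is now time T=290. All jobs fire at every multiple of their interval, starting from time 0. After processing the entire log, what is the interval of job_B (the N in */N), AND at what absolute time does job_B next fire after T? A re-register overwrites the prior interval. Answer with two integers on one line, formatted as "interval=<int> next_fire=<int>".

Op 1: register job_C */11 -> active={job_C:*/11}
Op 2: register job_B */3 -> active={job_B:*/3, job_C:*/11}
Op 3: register job_A */8 -> active={job_A:*/8, job_B:*/3, job_C:*/11}
Op 4: register job_C */4 -> active={job_A:*/8, job_B:*/3, job_C:*/4}
Op 5: unregister job_A -> active={job_B:*/3, job_C:*/4}
Op 6: register job_A */2 -> active={job_A:*/2, job_B:*/3, job_C:*/4}
Op 7: register job_A */11 -> active={job_A:*/11, job_B:*/3, job_C:*/4}
Op 8: register job_A */19 -> active={job_A:*/19, job_B:*/3, job_C:*/4}
Op 9: register job_C */12 -> active={job_A:*/19, job_B:*/3, job_C:*/12}
Final interval of job_B = 3
Next fire of job_B after T=290: (290//3+1)*3 = 291

Answer: interval=3 next_fire=291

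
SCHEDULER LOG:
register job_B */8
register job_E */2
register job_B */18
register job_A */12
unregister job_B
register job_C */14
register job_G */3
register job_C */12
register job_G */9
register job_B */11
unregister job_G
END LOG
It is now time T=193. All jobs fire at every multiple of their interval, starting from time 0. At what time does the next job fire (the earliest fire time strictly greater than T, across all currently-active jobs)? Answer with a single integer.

Answer: 194

Derivation:
Op 1: register job_B */8 -> active={job_B:*/8}
Op 2: register job_E */2 -> active={job_B:*/8, job_E:*/2}
Op 3: register job_B */18 -> active={job_B:*/18, job_E:*/2}
Op 4: register job_A */12 -> active={job_A:*/12, job_B:*/18, job_E:*/2}
Op 5: unregister job_B -> active={job_A:*/12, job_E:*/2}
Op 6: register job_C */14 -> active={job_A:*/12, job_C:*/14, job_E:*/2}
Op 7: register job_G */3 -> active={job_A:*/12, job_C:*/14, job_E:*/2, job_G:*/3}
Op 8: register job_C */12 -> active={job_A:*/12, job_C:*/12, job_E:*/2, job_G:*/3}
Op 9: register job_G */9 -> active={job_A:*/12, job_C:*/12, job_E:*/2, job_G:*/9}
Op 10: register job_B */11 -> active={job_A:*/12, job_B:*/11, job_C:*/12, job_E:*/2, job_G:*/9}
Op 11: unregister job_G -> active={job_A:*/12, job_B:*/11, job_C:*/12, job_E:*/2}
  job_A: interval 12, next fire after T=193 is 204
  job_B: interval 11, next fire after T=193 is 198
  job_C: interval 12, next fire after T=193 is 204
  job_E: interval 2, next fire after T=193 is 194
Earliest fire time = 194 (job job_E)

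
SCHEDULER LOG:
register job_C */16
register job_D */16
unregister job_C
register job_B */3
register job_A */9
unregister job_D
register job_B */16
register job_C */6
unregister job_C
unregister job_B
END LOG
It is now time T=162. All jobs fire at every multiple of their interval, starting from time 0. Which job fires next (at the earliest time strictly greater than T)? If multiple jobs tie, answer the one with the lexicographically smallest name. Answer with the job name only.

Op 1: register job_C */16 -> active={job_C:*/16}
Op 2: register job_D */16 -> active={job_C:*/16, job_D:*/16}
Op 3: unregister job_C -> active={job_D:*/16}
Op 4: register job_B */3 -> active={job_B:*/3, job_D:*/16}
Op 5: register job_A */9 -> active={job_A:*/9, job_B:*/3, job_D:*/16}
Op 6: unregister job_D -> active={job_A:*/9, job_B:*/3}
Op 7: register job_B */16 -> active={job_A:*/9, job_B:*/16}
Op 8: register job_C */6 -> active={job_A:*/9, job_B:*/16, job_C:*/6}
Op 9: unregister job_C -> active={job_A:*/9, job_B:*/16}
Op 10: unregister job_B -> active={job_A:*/9}
  job_A: interval 9, next fire after T=162 is 171
Earliest = 171, winner (lex tiebreak) = job_A

Answer: job_A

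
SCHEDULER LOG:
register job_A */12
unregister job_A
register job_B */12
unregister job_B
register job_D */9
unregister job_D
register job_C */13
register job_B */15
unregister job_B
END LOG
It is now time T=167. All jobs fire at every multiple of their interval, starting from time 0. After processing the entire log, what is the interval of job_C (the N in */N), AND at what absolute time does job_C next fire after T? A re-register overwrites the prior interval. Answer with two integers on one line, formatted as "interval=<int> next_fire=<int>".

Answer: interval=13 next_fire=169

Derivation:
Op 1: register job_A */12 -> active={job_A:*/12}
Op 2: unregister job_A -> active={}
Op 3: register job_B */12 -> active={job_B:*/12}
Op 4: unregister job_B -> active={}
Op 5: register job_D */9 -> active={job_D:*/9}
Op 6: unregister job_D -> active={}
Op 7: register job_C */13 -> active={job_C:*/13}
Op 8: register job_B */15 -> active={job_B:*/15, job_C:*/13}
Op 9: unregister job_B -> active={job_C:*/13}
Final interval of job_C = 13
Next fire of job_C after T=167: (167//13+1)*13 = 169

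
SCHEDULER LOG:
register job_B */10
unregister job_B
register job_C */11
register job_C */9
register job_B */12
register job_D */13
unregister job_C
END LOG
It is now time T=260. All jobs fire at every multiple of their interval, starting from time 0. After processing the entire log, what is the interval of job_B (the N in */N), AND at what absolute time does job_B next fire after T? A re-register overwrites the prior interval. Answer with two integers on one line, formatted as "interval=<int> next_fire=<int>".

Answer: interval=12 next_fire=264

Derivation:
Op 1: register job_B */10 -> active={job_B:*/10}
Op 2: unregister job_B -> active={}
Op 3: register job_C */11 -> active={job_C:*/11}
Op 4: register job_C */9 -> active={job_C:*/9}
Op 5: register job_B */12 -> active={job_B:*/12, job_C:*/9}
Op 6: register job_D */13 -> active={job_B:*/12, job_C:*/9, job_D:*/13}
Op 7: unregister job_C -> active={job_B:*/12, job_D:*/13}
Final interval of job_B = 12
Next fire of job_B after T=260: (260//12+1)*12 = 264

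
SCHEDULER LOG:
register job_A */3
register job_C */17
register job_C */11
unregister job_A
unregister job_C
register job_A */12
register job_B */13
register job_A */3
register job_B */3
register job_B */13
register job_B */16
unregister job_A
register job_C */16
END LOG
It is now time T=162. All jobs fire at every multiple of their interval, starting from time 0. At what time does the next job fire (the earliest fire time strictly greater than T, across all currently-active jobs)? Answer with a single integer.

Answer: 176

Derivation:
Op 1: register job_A */3 -> active={job_A:*/3}
Op 2: register job_C */17 -> active={job_A:*/3, job_C:*/17}
Op 3: register job_C */11 -> active={job_A:*/3, job_C:*/11}
Op 4: unregister job_A -> active={job_C:*/11}
Op 5: unregister job_C -> active={}
Op 6: register job_A */12 -> active={job_A:*/12}
Op 7: register job_B */13 -> active={job_A:*/12, job_B:*/13}
Op 8: register job_A */3 -> active={job_A:*/3, job_B:*/13}
Op 9: register job_B */3 -> active={job_A:*/3, job_B:*/3}
Op 10: register job_B */13 -> active={job_A:*/3, job_B:*/13}
Op 11: register job_B */16 -> active={job_A:*/3, job_B:*/16}
Op 12: unregister job_A -> active={job_B:*/16}
Op 13: register job_C */16 -> active={job_B:*/16, job_C:*/16}
  job_B: interval 16, next fire after T=162 is 176
  job_C: interval 16, next fire after T=162 is 176
Earliest fire time = 176 (job job_B)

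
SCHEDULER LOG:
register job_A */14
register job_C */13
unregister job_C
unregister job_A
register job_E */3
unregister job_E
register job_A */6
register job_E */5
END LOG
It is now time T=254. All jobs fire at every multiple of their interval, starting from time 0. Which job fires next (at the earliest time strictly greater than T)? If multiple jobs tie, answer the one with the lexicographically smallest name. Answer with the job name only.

Answer: job_E

Derivation:
Op 1: register job_A */14 -> active={job_A:*/14}
Op 2: register job_C */13 -> active={job_A:*/14, job_C:*/13}
Op 3: unregister job_C -> active={job_A:*/14}
Op 4: unregister job_A -> active={}
Op 5: register job_E */3 -> active={job_E:*/3}
Op 6: unregister job_E -> active={}
Op 7: register job_A */6 -> active={job_A:*/6}
Op 8: register job_E */5 -> active={job_A:*/6, job_E:*/5}
  job_A: interval 6, next fire after T=254 is 258
  job_E: interval 5, next fire after T=254 is 255
Earliest = 255, winner (lex tiebreak) = job_E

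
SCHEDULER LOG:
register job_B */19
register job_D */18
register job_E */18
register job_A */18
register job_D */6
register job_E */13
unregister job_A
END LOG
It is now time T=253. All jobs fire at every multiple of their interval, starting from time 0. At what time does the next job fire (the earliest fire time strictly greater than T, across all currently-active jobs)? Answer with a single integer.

Op 1: register job_B */19 -> active={job_B:*/19}
Op 2: register job_D */18 -> active={job_B:*/19, job_D:*/18}
Op 3: register job_E */18 -> active={job_B:*/19, job_D:*/18, job_E:*/18}
Op 4: register job_A */18 -> active={job_A:*/18, job_B:*/19, job_D:*/18, job_E:*/18}
Op 5: register job_D */6 -> active={job_A:*/18, job_B:*/19, job_D:*/6, job_E:*/18}
Op 6: register job_E */13 -> active={job_A:*/18, job_B:*/19, job_D:*/6, job_E:*/13}
Op 7: unregister job_A -> active={job_B:*/19, job_D:*/6, job_E:*/13}
  job_B: interval 19, next fire after T=253 is 266
  job_D: interval 6, next fire after T=253 is 258
  job_E: interval 13, next fire after T=253 is 260
Earliest fire time = 258 (job job_D)

Answer: 258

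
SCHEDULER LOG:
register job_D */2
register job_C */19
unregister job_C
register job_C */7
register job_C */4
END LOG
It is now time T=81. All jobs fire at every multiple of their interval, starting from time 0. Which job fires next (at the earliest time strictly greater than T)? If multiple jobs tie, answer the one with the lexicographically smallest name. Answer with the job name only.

Op 1: register job_D */2 -> active={job_D:*/2}
Op 2: register job_C */19 -> active={job_C:*/19, job_D:*/2}
Op 3: unregister job_C -> active={job_D:*/2}
Op 4: register job_C */7 -> active={job_C:*/7, job_D:*/2}
Op 5: register job_C */4 -> active={job_C:*/4, job_D:*/2}
  job_C: interval 4, next fire after T=81 is 84
  job_D: interval 2, next fire after T=81 is 82
Earliest = 82, winner (lex tiebreak) = job_D

Answer: job_D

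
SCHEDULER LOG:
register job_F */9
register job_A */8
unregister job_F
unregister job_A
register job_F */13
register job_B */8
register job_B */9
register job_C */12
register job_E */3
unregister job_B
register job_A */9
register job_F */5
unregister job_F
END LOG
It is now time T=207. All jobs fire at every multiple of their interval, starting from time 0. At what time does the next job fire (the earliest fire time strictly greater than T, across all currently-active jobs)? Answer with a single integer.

Answer: 210

Derivation:
Op 1: register job_F */9 -> active={job_F:*/9}
Op 2: register job_A */8 -> active={job_A:*/8, job_F:*/9}
Op 3: unregister job_F -> active={job_A:*/8}
Op 4: unregister job_A -> active={}
Op 5: register job_F */13 -> active={job_F:*/13}
Op 6: register job_B */8 -> active={job_B:*/8, job_F:*/13}
Op 7: register job_B */9 -> active={job_B:*/9, job_F:*/13}
Op 8: register job_C */12 -> active={job_B:*/9, job_C:*/12, job_F:*/13}
Op 9: register job_E */3 -> active={job_B:*/9, job_C:*/12, job_E:*/3, job_F:*/13}
Op 10: unregister job_B -> active={job_C:*/12, job_E:*/3, job_F:*/13}
Op 11: register job_A */9 -> active={job_A:*/9, job_C:*/12, job_E:*/3, job_F:*/13}
Op 12: register job_F */5 -> active={job_A:*/9, job_C:*/12, job_E:*/3, job_F:*/5}
Op 13: unregister job_F -> active={job_A:*/9, job_C:*/12, job_E:*/3}
  job_A: interval 9, next fire after T=207 is 216
  job_C: interval 12, next fire after T=207 is 216
  job_E: interval 3, next fire after T=207 is 210
Earliest fire time = 210 (job job_E)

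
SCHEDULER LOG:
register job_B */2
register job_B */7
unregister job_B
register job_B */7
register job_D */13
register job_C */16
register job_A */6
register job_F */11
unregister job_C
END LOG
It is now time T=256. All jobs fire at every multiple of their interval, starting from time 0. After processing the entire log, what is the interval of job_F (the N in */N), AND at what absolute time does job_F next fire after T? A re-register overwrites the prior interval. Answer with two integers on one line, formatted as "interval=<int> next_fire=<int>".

Op 1: register job_B */2 -> active={job_B:*/2}
Op 2: register job_B */7 -> active={job_B:*/7}
Op 3: unregister job_B -> active={}
Op 4: register job_B */7 -> active={job_B:*/7}
Op 5: register job_D */13 -> active={job_B:*/7, job_D:*/13}
Op 6: register job_C */16 -> active={job_B:*/7, job_C:*/16, job_D:*/13}
Op 7: register job_A */6 -> active={job_A:*/6, job_B:*/7, job_C:*/16, job_D:*/13}
Op 8: register job_F */11 -> active={job_A:*/6, job_B:*/7, job_C:*/16, job_D:*/13, job_F:*/11}
Op 9: unregister job_C -> active={job_A:*/6, job_B:*/7, job_D:*/13, job_F:*/11}
Final interval of job_F = 11
Next fire of job_F after T=256: (256//11+1)*11 = 264

Answer: interval=11 next_fire=264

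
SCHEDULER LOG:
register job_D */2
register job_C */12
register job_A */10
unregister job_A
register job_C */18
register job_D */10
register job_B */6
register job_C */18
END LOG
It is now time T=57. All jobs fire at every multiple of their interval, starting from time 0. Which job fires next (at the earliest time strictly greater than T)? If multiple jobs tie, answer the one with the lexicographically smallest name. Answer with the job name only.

Answer: job_B

Derivation:
Op 1: register job_D */2 -> active={job_D:*/2}
Op 2: register job_C */12 -> active={job_C:*/12, job_D:*/2}
Op 3: register job_A */10 -> active={job_A:*/10, job_C:*/12, job_D:*/2}
Op 4: unregister job_A -> active={job_C:*/12, job_D:*/2}
Op 5: register job_C */18 -> active={job_C:*/18, job_D:*/2}
Op 6: register job_D */10 -> active={job_C:*/18, job_D:*/10}
Op 7: register job_B */6 -> active={job_B:*/6, job_C:*/18, job_D:*/10}
Op 8: register job_C */18 -> active={job_B:*/6, job_C:*/18, job_D:*/10}
  job_B: interval 6, next fire after T=57 is 60
  job_C: interval 18, next fire after T=57 is 72
  job_D: interval 10, next fire after T=57 is 60
Earliest = 60, winner (lex tiebreak) = job_B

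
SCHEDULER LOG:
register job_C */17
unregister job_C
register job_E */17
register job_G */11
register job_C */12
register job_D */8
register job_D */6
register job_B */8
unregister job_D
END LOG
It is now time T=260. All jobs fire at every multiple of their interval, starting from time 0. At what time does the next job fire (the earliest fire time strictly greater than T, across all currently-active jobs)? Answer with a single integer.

Answer: 264

Derivation:
Op 1: register job_C */17 -> active={job_C:*/17}
Op 2: unregister job_C -> active={}
Op 3: register job_E */17 -> active={job_E:*/17}
Op 4: register job_G */11 -> active={job_E:*/17, job_G:*/11}
Op 5: register job_C */12 -> active={job_C:*/12, job_E:*/17, job_G:*/11}
Op 6: register job_D */8 -> active={job_C:*/12, job_D:*/8, job_E:*/17, job_G:*/11}
Op 7: register job_D */6 -> active={job_C:*/12, job_D:*/6, job_E:*/17, job_G:*/11}
Op 8: register job_B */8 -> active={job_B:*/8, job_C:*/12, job_D:*/6, job_E:*/17, job_G:*/11}
Op 9: unregister job_D -> active={job_B:*/8, job_C:*/12, job_E:*/17, job_G:*/11}
  job_B: interval 8, next fire after T=260 is 264
  job_C: interval 12, next fire after T=260 is 264
  job_E: interval 17, next fire after T=260 is 272
  job_G: interval 11, next fire after T=260 is 264
Earliest fire time = 264 (job job_B)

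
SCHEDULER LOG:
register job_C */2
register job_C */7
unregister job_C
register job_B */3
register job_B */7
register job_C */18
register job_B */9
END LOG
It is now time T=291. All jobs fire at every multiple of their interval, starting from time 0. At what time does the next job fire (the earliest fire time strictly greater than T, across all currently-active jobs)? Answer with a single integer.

Answer: 297

Derivation:
Op 1: register job_C */2 -> active={job_C:*/2}
Op 2: register job_C */7 -> active={job_C:*/7}
Op 3: unregister job_C -> active={}
Op 4: register job_B */3 -> active={job_B:*/3}
Op 5: register job_B */7 -> active={job_B:*/7}
Op 6: register job_C */18 -> active={job_B:*/7, job_C:*/18}
Op 7: register job_B */9 -> active={job_B:*/9, job_C:*/18}
  job_B: interval 9, next fire after T=291 is 297
  job_C: interval 18, next fire after T=291 is 306
Earliest fire time = 297 (job job_B)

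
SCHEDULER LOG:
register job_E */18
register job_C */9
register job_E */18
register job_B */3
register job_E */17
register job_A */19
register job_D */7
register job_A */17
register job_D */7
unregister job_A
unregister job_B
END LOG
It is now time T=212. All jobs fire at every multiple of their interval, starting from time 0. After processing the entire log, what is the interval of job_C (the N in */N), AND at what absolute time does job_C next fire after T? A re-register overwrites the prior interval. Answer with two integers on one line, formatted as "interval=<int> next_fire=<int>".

Answer: interval=9 next_fire=216

Derivation:
Op 1: register job_E */18 -> active={job_E:*/18}
Op 2: register job_C */9 -> active={job_C:*/9, job_E:*/18}
Op 3: register job_E */18 -> active={job_C:*/9, job_E:*/18}
Op 4: register job_B */3 -> active={job_B:*/3, job_C:*/9, job_E:*/18}
Op 5: register job_E */17 -> active={job_B:*/3, job_C:*/9, job_E:*/17}
Op 6: register job_A */19 -> active={job_A:*/19, job_B:*/3, job_C:*/9, job_E:*/17}
Op 7: register job_D */7 -> active={job_A:*/19, job_B:*/3, job_C:*/9, job_D:*/7, job_E:*/17}
Op 8: register job_A */17 -> active={job_A:*/17, job_B:*/3, job_C:*/9, job_D:*/7, job_E:*/17}
Op 9: register job_D */7 -> active={job_A:*/17, job_B:*/3, job_C:*/9, job_D:*/7, job_E:*/17}
Op 10: unregister job_A -> active={job_B:*/3, job_C:*/9, job_D:*/7, job_E:*/17}
Op 11: unregister job_B -> active={job_C:*/9, job_D:*/7, job_E:*/17}
Final interval of job_C = 9
Next fire of job_C after T=212: (212//9+1)*9 = 216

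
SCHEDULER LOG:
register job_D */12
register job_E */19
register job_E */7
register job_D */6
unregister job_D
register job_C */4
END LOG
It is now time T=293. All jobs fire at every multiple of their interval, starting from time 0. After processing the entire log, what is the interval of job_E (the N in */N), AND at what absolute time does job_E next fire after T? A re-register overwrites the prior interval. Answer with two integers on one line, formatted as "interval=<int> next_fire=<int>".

Op 1: register job_D */12 -> active={job_D:*/12}
Op 2: register job_E */19 -> active={job_D:*/12, job_E:*/19}
Op 3: register job_E */7 -> active={job_D:*/12, job_E:*/7}
Op 4: register job_D */6 -> active={job_D:*/6, job_E:*/7}
Op 5: unregister job_D -> active={job_E:*/7}
Op 6: register job_C */4 -> active={job_C:*/4, job_E:*/7}
Final interval of job_E = 7
Next fire of job_E after T=293: (293//7+1)*7 = 294

Answer: interval=7 next_fire=294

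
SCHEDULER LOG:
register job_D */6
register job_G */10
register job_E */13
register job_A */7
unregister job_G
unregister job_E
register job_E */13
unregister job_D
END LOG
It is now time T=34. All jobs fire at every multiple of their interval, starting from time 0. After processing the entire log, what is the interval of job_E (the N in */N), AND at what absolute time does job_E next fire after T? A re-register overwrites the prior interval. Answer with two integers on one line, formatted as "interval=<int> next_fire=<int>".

Op 1: register job_D */6 -> active={job_D:*/6}
Op 2: register job_G */10 -> active={job_D:*/6, job_G:*/10}
Op 3: register job_E */13 -> active={job_D:*/6, job_E:*/13, job_G:*/10}
Op 4: register job_A */7 -> active={job_A:*/7, job_D:*/6, job_E:*/13, job_G:*/10}
Op 5: unregister job_G -> active={job_A:*/7, job_D:*/6, job_E:*/13}
Op 6: unregister job_E -> active={job_A:*/7, job_D:*/6}
Op 7: register job_E */13 -> active={job_A:*/7, job_D:*/6, job_E:*/13}
Op 8: unregister job_D -> active={job_A:*/7, job_E:*/13}
Final interval of job_E = 13
Next fire of job_E after T=34: (34//13+1)*13 = 39

Answer: interval=13 next_fire=39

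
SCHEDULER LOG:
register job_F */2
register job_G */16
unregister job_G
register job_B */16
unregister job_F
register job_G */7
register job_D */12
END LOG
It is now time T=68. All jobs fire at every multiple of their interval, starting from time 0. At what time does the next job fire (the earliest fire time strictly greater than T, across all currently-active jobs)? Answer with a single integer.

Answer: 70

Derivation:
Op 1: register job_F */2 -> active={job_F:*/2}
Op 2: register job_G */16 -> active={job_F:*/2, job_G:*/16}
Op 3: unregister job_G -> active={job_F:*/2}
Op 4: register job_B */16 -> active={job_B:*/16, job_F:*/2}
Op 5: unregister job_F -> active={job_B:*/16}
Op 6: register job_G */7 -> active={job_B:*/16, job_G:*/7}
Op 7: register job_D */12 -> active={job_B:*/16, job_D:*/12, job_G:*/7}
  job_B: interval 16, next fire after T=68 is 80
  job_D: interval 12, next fire after T=68 is 72
  job_G: interval 7, next fire after T=68 is 70
Earliest fire time = 70 (job job_G)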